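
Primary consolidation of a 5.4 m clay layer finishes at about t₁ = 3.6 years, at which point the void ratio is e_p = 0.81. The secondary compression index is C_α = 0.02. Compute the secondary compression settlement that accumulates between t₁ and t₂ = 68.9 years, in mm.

Secondary compression: S_s = C_α·H/(1+e_p)·log₁₀(t₂/t₁)
S_s = 0.02×5.4/(1+0.81)×log₁₀(68.9/3.6)
    = 0.05967 × 1.282 = 0.07649 m

S_s ≈ 76.5 mm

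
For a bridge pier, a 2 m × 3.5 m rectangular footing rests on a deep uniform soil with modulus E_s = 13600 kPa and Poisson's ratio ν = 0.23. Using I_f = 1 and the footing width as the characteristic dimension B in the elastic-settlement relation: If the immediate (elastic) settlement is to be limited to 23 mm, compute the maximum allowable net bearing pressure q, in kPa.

S_e = q·B·(1−ν²)/E_s · I_f  ⇒  q = S_e·E_s / (B·(1−ν²)·I_f).
q = 0.023 × 13600 / (2 × 0.9471 × 1) = 165.1 kPa

q ≈ 165 kPa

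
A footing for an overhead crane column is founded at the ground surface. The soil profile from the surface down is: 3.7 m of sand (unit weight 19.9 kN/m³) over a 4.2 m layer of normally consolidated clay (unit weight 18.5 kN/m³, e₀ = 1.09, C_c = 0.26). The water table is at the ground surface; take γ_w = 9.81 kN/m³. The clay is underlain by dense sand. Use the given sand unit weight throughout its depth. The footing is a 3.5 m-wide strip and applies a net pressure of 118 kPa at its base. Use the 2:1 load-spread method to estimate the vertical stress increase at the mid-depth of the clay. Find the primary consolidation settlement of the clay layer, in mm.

S_c ≈ 133 mm

Mid-depth of clay below the ground surface: z = 3.7 + 4.2/2 = 5.8 m.
Total vertical stress at mid-clay: σ_v = 19.9×3.7 + 18.5×2.1 = 112.48 kPa.
Pore pressure: u = 9.81×(5.8 − 0) = 56.898 kPa.
Initial effective stress: σ'_0 = σ_v − u = 112.48 − 56.898 = 55.582 kPa.
Stress increase at mid-clay by the 2:1 spreading method:
Δσ = qB/(B+z) = 118×3.5/(3.5+5.8) = 44.409 kPa
Final effective stress: σ'_f = σ'_0 + Δσ = 55.582 + 44.409 = 99.991 kPa.
Normally consolidated clay, so the full stress increment lies on the virgin compression line:
S_c = C_c·H/(1+e₀)·log₁₀(σ'_f/σ'_0) = 0.26×4.2/(1+1.09)×log₁₀(99.991/55.582)
    = 0.52249 × 0.25503 = 0.1333 m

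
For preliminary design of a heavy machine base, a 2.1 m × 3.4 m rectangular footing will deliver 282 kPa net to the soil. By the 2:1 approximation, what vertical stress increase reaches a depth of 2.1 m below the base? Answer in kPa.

By the 2:1 method the load spreads at 1 horizontal : 2 vertical, so at depth z the loaded area has grown by z in each plan dimension:
Δσ = qBL/((B+z)(L+z)) = 282×2.1×3.4/((2.1+2.1)(3.4+2.1)) = 87.164 kPa

Δσ_z ≈ 87.2 kPa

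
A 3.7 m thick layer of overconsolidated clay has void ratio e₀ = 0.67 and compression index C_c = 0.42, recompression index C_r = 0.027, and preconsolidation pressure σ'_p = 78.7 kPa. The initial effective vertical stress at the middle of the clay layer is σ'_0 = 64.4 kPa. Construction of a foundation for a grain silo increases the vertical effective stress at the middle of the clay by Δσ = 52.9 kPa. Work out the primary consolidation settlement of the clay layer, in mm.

S_c ≈ 166 mm

Final effective stress: σ'_f = 64.4 + 52.9 = 117.3 kPa.
σ'_f = 117.3 > σ'_p = 78.7 kPa, so the stress path crosses the preconsolidation pressure — recompression up to σ'_p, then virgin compression beyond:
S_c = H/(1+e₀)·[C_r·log₁₀(σ'_p/σ'_0) + C_c·log₁₀(σ'_f/σ'_p)]
    = 3.7/1.67 × [0.027×log₁₀(78.7/64.4) + 0.42×log₁₀(117.3/78.7)]
    = 2.2156 × [0.0023514 + 0.072796] = 0.1665 m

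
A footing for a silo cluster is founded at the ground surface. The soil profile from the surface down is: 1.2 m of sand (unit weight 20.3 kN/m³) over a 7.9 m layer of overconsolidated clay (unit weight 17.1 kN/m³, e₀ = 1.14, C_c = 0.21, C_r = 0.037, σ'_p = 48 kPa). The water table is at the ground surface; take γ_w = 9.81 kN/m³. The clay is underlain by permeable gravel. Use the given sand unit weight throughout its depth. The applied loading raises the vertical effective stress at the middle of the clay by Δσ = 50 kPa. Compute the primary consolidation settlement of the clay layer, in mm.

S_c ≈ 226 mm

Mid-depth of clay below the ground surface: z = 1.2 + 7.9/2 = 5.15 m.
Total vertical stress at mid-clay: σ_v = 20.3×1.2 + 17.1×3.95 = 91.905 kPa.
Pore pressure: u = 9.81×(5.15 − 0) = 50.522 kPa.
Initial effective stress: σ'_0 = σ_v − u = 91.905 − 50.522 = 41.383 kPa.
Final effective stress: σ'_f = 41.383 + 50 = 91.383 kPa.
σ'_f = 91.383 > σ'_p = 48 kPa, so the stress path crosses the preconsolidation pressure — recompression up to σ'_p, then virgin compression beyond:
S_c = H/(1+e₀)·[C_r·log₁₀(σ'_p/σ'_0) + C_c·log₁₀(σ'_f/σ'_p)]
    = 7.9/2.14 × [0.037×log₁₀(48/41.383) + 0.21×log₁₀(91.383/48)]
    = 3.6916 × [0.0023835 + 0.058721] = 0.2256 m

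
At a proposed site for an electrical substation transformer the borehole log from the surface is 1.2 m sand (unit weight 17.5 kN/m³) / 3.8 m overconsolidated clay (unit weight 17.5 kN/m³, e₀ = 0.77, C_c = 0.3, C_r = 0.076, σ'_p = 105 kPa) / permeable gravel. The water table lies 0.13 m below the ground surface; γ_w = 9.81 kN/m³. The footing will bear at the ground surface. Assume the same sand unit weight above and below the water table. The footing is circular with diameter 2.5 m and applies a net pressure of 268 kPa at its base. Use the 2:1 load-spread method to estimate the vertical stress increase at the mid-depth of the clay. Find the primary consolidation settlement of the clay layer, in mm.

S_c ≈ 80.8 mm

Mid-depth of clay below the ground surface: z = 1.2 + 3.8/2 = 3.1 m.
Total vertical stress at mid-clay: σ_v = 17.5×1.2 + 17.5×1.9 = 54.25 kPa.
Pore pressure: u = 9.81×(3.1 − 0.13) = 29.136 kPa.
Initial effective stress: σ'_0 = σ_v − u = 54.25 − 29.136 = 25.114 kPa.
Stress increase at mid-clay by the 2:1 spreading method:
Δσ ≈ qD²/(D+z)² = 268×2.5²/(2.5+3.1)² = 53.412 kPa
Final effective stress: σ'_f = 25.114 + 53.412 = 78.526 kPa.
σ'_f = 78.526 ≤ σ'_p = 105 kPa, so the clay remains overconsolidated and only the recompression index applies:
S_c = C_r·H/(1+e₀)·log₁₀(σ'_f/σ'_0) = 0.076×3.8/1.77×log₁₀(78.526/25.114)
    = 0.16316 × 0.4951 = 0.08078 m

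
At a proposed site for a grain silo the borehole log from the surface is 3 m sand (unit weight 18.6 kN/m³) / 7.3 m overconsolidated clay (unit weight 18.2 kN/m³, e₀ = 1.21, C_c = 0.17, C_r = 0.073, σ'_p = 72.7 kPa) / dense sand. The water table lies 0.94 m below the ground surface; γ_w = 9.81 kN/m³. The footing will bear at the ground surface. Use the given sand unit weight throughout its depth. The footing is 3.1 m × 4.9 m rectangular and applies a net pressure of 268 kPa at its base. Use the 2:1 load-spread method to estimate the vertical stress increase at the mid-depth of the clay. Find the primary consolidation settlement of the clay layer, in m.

S_c ≈ 0.0933 m

Mid-depth of clay below the ground surface: z = 3 + 7.3/2 = 6.65 m.
Total vertical stress at mid-clay: σ_v = 18.6×3 + 18.2×3.65 = 122.23 kPa.
Pore pressure: u = 9.81×(6.65 − 0.94) = 56.015 kPa.
Initial effective stress: σ'_0 = σ_v − u = 122.23 − 56.015 = 66.215 kPa.
Stress increase at mid-clay by the 2:1 spreading method:
Δσ = qBL/((B+z)(L+z)) = 268×3.1×4.9/((3.1+6.65)(4.9+6.65)) = 36.15 kPa
Final effective stress: σ'_f = 66.215 + 36.15 = 102.37 kPa.
σ'_f = 102.37 > σ'_p = 72.7 kPa, so the stress path crosses the preconsolidation pressure — recompression up to σ'_p, then virgin compression beyond:
S_c = H/(1+e₀)·[C_r·log₁₀(σ'_p/σ'_0) + C_c·log₁₀(σ'_f/σ'_p)]
    = 7.3/2.21 × [0.073×log₁₀(72.7/66.215) + 0.17×log₁₀(102.37/72.7)]
    = 3.3032 × [0.0029622 + 0.025269] = 0.09325 m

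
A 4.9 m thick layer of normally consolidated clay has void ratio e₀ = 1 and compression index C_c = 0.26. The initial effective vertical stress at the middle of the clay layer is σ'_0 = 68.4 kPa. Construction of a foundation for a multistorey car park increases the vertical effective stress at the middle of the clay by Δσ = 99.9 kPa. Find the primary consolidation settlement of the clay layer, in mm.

S_c ≈ 249 mm

Final effective stress: σ'_f = σ'_0 + Δσ = 68.4 + 99.9 = 168.3 kPa.
Normally consolidated clay, so the full stress increment lies on the virgin compression line:
S_c = C_c·H/(1+e₀)·log₁₀(σ'_f/σ'_0) = 0.26×4.9/(1+1)×log₁₀(168.3/68.4)
    = 0.637 × 0.39103 = 0.2491 m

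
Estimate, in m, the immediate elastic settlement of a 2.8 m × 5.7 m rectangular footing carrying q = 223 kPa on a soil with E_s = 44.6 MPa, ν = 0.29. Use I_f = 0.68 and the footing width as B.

S_e ≈ 0.00872 m

Immediate (elastic) settlement: S_e = q·B·(1−ν²)/E_s · I_f.
E_s = 44.6 MPa = 44600 kPa.
S_e = 223 × 2.8 × (1 − 0.29²) / 44600 × 0.68
    = 223 × 2.8 × 0.9159 / 44600 × 0.68
    = 0.008719 m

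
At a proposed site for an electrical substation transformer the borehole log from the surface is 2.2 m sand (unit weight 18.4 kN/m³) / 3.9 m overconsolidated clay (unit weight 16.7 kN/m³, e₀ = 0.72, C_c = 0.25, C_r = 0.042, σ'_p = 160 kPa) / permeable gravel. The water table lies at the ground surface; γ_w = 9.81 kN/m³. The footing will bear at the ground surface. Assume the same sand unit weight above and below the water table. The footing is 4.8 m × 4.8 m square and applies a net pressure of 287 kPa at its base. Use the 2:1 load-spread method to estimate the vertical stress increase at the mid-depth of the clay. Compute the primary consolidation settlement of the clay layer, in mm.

S_c ≈ 52.4 mm

Mid-depth of clay below the ground surface: z = 2.2 + 3.9/2 = 4.15 m.
Total vertical stress at mid-clay: σ_v = 18.4×2.2 + 16.7×1.95 = 73.045 kPa.
Pore pressure: u = 9.81×(4.15 − 0) = 40.712 kPa.
Initial effective stress: σ'_0 = σ_v − u = 73.045 − 40.712 = 32.333 kPa.
Stress increase at mid-clay by the 2:1 spreading method:
Δσ = qBL/((B+z)(L+z)) = 287×4.8×4.8/((4.8+4.15)(4.8+4.15)) = 82.55 kPa
Final effective stress: σ'_f = 32.333 + 82.55 = 114.88 kPa.
σ'_f = 114.88 ≤ σ'_p = 160 kPa, so the clay remains overconsolidated and only the recompression index applies:
S_c = C_r·H/(1+e₀)·log₁₀(σ'_f/σ'_0) = 0.042×3.9/1.72×log₁₀(114.88/32.333)
    = 0.095231 × 0.5506 = 0.05243 m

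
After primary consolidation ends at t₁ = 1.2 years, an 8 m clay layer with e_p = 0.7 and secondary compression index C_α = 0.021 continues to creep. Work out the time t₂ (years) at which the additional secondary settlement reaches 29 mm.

t₂ ≈ 2.36 years

S_s = C_α·H/(1+e_p)·log₁₀(t₂/t₁) ⇒ log₁₀(t₂/t₁) = S_s·(1+e_p)/(C_α·H).
log₁₀(t₂/t₁) = 0.029 × (1+0.7) / (0.021×8) = 0.2935
t₂ = t₁ × 10^0.2935 = 1.2 × 1.965 = 2.358 years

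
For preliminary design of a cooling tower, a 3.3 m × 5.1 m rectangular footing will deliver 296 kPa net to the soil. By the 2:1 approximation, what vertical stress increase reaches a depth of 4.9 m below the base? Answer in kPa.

Δσ_z ≈ 60.8 kPa

By the 2:1 method the load spreads at 1 horizontal : 2 vertical, so at depth z the loaded area has grown by z in each plan dimension:
Δσ = qBL/((B+z)(L+z)) = 296×3.3×5.1/((3.3+4.9)(5.1+4.9)) = 60.752 kPa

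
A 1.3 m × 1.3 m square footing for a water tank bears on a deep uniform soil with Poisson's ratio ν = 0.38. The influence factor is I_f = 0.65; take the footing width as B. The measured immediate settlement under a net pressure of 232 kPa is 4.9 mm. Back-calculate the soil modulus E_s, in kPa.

E_s ≈ 34200 kPa

S_e = q·B·(1−ν²)/E_s · I_f  ⇒  E_s = q·B·(1−ν²)·I_f / S_e.
E_s = 232 × 1.3 × 0.8556 × 0.65 / 0.0049 = 34230 kPa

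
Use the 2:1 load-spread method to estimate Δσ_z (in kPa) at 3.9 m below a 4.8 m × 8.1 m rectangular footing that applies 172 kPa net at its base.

Δσ_z ≈ 64.1 kPa

By the 2:1 method the load spreads at 1 horizontal : 2 vertical, so at depth z the loaded area has grown by z in each plan dimension:
Δσ = qBL/((B+z)(L+z)) = 172×4.8×8.1/((4.8+3.9)(8.1+3.9)) = 64.055 kPa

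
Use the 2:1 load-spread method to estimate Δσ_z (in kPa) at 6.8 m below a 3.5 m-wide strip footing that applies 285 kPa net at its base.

Δσ_z ≈ 96.8 kPa

By the 2:1 method the load spreads at 1 horizontal : 2 vertical, so at depth z the loaded area has grown by z in each plan dimension:
Δσ = qB/(B+z) = 285×3.5/(3.5+6.8) = 96.845 kPa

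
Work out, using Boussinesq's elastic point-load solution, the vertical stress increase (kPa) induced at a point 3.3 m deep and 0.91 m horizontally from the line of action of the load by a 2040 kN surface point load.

Boussinesq vertical stress below a point load on an elastic half-space:
Δσ_z = 3P/(2πz²) · [1 + (r/z)²]^(−5/2)
r/z = 0.91/3.3 = 0.27576; [1+(r/z)²]^(−5/2) = 0.83258.
Δσ_z = 3×2040/(2π×3.3²) × 0.83258 = 89.442 × 0.83258 = 74.47 kPa

Δσ_z ≈ 74.5 kPa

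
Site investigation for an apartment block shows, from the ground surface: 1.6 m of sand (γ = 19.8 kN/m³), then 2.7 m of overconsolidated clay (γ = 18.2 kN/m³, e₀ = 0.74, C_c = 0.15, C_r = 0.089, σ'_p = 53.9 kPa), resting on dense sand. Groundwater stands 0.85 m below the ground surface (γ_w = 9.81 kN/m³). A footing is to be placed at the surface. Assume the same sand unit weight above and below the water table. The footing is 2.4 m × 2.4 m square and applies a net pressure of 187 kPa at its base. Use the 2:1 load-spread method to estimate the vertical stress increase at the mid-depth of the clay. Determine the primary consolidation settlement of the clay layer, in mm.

S_c ≈ 55.8 mm

Mid-depth of clay below the ground surface: z = 1.6 + 2.7/2 = 2.95 m.
Total vertical stress at mid-clay: σ_v = 19.8×1.6 + 18.2×1.35 = 56.25 kPa.
Pore pressure: u = 9.81×(2.95 − 0.85) = 20.601 kPa.
Initial effective stress: σ'_0 = σ_v − u = 56.25 − 20.601 = 35.649 kPa.
Stress increase at mid-clay by the 2:1 spreading method:
Δσ = qBL/((B+z)(L+z)) = 187×2.4×2.4/((2.4+2.95)(2.4+2.95)) = 37.632 kPa
Final effective stress: σ'_f = 35.649 + 37.632 = 73.281 kPa.
σ'_f = 73.281 > σ'_p = 53.9 kPa, so the stress path crosses the preconsolidation pressure — recompression up to σ'_p, then virgin compression beyond:
S_c = H/(1+e₀)·[C_r·log₁₀(σ'_p/σ'_0) + C_c·log₁₀(σ'_f/σ'_p)]
    = 2.7/1.74 × [0.089×log₁₀(53.9/35.649) + 0.15×log₁₀(73.281/53.9)]
    = 1.5517 × [0.015979 + 0.02001] = 0.05584 m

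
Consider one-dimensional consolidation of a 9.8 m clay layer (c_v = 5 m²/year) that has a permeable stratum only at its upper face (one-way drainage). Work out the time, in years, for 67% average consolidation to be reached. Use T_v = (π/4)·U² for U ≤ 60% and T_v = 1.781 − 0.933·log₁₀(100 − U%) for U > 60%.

Drainage path length: H_d = H = 9.8 m (single drainage).
U > 60%: T_v = 1.781 − 0.933·log₁₀(100 − 67) = 0.36423.
t = T_v·H_d²/c_v = 0.36423×9.8²/5 = 6.996 years.

t ≈ 7 years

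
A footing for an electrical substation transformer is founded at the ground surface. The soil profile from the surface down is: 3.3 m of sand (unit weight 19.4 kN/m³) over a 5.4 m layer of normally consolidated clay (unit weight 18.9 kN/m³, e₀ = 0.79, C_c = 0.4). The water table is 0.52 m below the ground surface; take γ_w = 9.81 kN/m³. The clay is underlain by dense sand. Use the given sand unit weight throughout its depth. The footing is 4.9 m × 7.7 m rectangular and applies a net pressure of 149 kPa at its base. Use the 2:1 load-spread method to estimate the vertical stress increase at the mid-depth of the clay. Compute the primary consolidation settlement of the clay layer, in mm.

S_c ≈ 251 mm

Mid-depth of clay below the ground surface: z = 3.3 + 5.4/2 = 6 m.
Total vertical stress at mid-clay: σ_v = 19.4×3.3 + 18.9×2.7 = 115.05 kPa.
Pore pressure: u = 9.81×(6 − 0.52) = 53.759 kPa.
Initial effective stress: σ'_0 = σ_v − u = 115.05 − 53.759 = 61.291 kPa.
Stress increase at mid-clay by the 2:1 spreading method:
Δσ = qBL/((B+z)(L+z)) = 149×4.9×7.7/((4.9+6)(7.7+6)) = 37.647 kPa
Final effective stress: σ'_f = σ'_0 + Δσ = 61.291 + 37.647 = 98.938 kPa.
Normally consolidated clay, so the full stress increment lies on the virgin compression line:
S_c = C_c·H/(1+e₀)·log₁₀(σ'_f/σ'_0) = 0.4×5.4/(1+0.79)×log₁₀(98.938/61.291)
    = 1.2067 × 0.20797 = 0.251 m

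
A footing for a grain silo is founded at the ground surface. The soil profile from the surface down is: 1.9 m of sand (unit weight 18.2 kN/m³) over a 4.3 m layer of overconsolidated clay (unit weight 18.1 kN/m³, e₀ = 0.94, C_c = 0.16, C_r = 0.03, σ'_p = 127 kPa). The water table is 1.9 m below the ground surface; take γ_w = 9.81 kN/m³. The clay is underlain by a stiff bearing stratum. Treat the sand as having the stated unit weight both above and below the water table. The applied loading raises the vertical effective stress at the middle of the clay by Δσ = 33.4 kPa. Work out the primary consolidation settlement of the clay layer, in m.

S_c ≈ 0.0142 m

Mid-depth of clay below the ground surface: z = 1.9 + 4.3/2 = 4.05 m.
Total vertical stress at mid-clay: σ_v = 18.2×1.9 + 18.1×2.15 = 73.495 kPa.
Pore pressure: u = 9.81×(4.05 − 1.9) = 21.091 kPa.
Initial effective stress: σ'_0 = σ_v − u = 73.495 − 21.091 = 52.404 kPa.
Final effective stress: σ'_f = 52.404 + 33.4 = 85.804 kPa.
σ'_f = 85.804 ≤ σ'_p = 127 kPa, so the clay remains overconsolidated and only the recompression index applies:
S_c = C_r·H/(1+e₀)·log₁₀(σ'_f/σ'_0) = 0.03×4.3/1.94×log₁₀(85.804/52.404)
    = 0.066495 × 0.21414 = 0.01424 m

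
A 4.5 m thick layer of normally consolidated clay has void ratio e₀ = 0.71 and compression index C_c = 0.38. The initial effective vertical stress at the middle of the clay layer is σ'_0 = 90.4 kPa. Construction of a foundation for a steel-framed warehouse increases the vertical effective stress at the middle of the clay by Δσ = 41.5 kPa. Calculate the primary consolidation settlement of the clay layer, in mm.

Final effective stress: σ'_f = σ'_0 + Δσ = 90.4 + 41.5 = 131.9 kPa.
Normally consolidated clay, so the full stress increment lies on the virgin compression line:
S_c = C_c·H/(1+e₀)·log₁₀(σ'_f/σ'_0) = 0.38×4.5/(1+0.71)×log₁₀(131.9/90.4)
    = 1 × 0.16408 = 0.1641 m

S_c ≈ 164 mm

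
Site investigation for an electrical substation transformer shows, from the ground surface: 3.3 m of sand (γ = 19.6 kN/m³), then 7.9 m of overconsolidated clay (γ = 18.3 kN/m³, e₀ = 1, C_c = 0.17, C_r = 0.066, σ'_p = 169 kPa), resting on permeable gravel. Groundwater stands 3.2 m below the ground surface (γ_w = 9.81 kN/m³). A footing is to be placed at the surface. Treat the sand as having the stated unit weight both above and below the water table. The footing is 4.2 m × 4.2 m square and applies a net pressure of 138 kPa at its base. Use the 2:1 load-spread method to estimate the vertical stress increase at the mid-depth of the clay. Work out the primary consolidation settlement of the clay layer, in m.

S_c ≈ 0.0198 m

Mid-depth of clay below the ground surface: z = 3.3 + 7.9/2 = 7.25 m.
Total vertical stress at mid-clay: σ_v = 19.6×3.3 + 18.3×3.95 = 136.97 kPa.
Pore pressure: u = 9.81×(7.25 − 3.2) = 39.73 kPa.
Initial effective stress: σ'_0 = σ_v − u = 136.97 − 39.73 = 97.24 kPa.
Stress increase at mid-clay by the 2:1 spreading method:
Δσ = qBL/((B+z)(L+z)) = 138×4.2×4.2/((4.2+7.25)(4.2+7.25)) = 18.568 kPa
Final effective stress: σ'_f = 97.24 + 18.568 = 115.81 kPa.
σ'_f = 115.81 ≤ σ'_p = 169 kPa, so the clay remains overconsolidated and only the recompression index applies:
S_c = C_r·H/(1+e₀)·log₁₀(σ'_f/σ'_0) = 0.066×7.9/2×log₁₀(115.81/97.24)
    = 0.2607 × 0.075901 = 0.01979 m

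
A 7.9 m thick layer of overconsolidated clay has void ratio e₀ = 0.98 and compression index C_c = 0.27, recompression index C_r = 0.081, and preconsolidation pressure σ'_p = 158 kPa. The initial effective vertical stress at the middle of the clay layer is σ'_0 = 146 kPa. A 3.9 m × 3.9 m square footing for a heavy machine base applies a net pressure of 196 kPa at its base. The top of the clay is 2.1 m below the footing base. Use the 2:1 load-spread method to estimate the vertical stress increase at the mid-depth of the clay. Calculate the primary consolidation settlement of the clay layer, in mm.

Mid-depth of clay below the footing base: z = 2.1 + 7.9/2 = 6.05 m.
Stress increase at mid-clay by the 2:1 spreading method:
Δσ = qBL/((B+z)(L+z)) = 196×3.9×3.9/((3.9+6.05)(3.9+6.05)) = 30.112 kPa
Final effective stress: σ'_f = 146 + 30.112 = 176.11 kPa.
σ'_f = 176.11 > σ'_p = 158 kPa, so the stress path crosses the preconsolidation pressure — recompression up to σ'_p, then virgin compression beyond:
S_c = H/(1+e₀)·[C_r·log₁₀(σ'_p/σ'_0) + C_c·log₁₀(σ'_f/σ'_p)]
    = 7.9/1.98 × [0.081×log₁₀(158/146) + 0.27×log₁₀(176.11/158)]
    = 3.9899 × [0.0027786 + 0.012724] = 0.06185 m

S_c ≈ 61.9 mm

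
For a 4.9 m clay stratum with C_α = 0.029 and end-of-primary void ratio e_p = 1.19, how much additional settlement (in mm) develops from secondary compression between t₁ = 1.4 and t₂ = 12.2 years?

Secondary compression: S_s = C_α·H/(1+e_p)·log₁₀(t₂/t₁)
S_s = 0.029×4.9/(1+1.19)×log₁₀(12.2/1.4)
    = 0.06489 × 0.9402 = 0.06101 m

S_s ≈ 61 mm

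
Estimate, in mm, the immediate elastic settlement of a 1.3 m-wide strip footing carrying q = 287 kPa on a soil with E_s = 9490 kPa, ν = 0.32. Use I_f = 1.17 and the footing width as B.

Immediate (elastic) settlement: S_e = q·B·(1−ν²)/E_s · I_f.
S_e = 287 × 1.3 × (1 − 0.32²) / 9490 × 1.17
    = 287 × 1.3 × 0.8976 / 9490 × 1.17
    = 0.04129 m = 41.29 mm

S_e ≈ 41.3 mm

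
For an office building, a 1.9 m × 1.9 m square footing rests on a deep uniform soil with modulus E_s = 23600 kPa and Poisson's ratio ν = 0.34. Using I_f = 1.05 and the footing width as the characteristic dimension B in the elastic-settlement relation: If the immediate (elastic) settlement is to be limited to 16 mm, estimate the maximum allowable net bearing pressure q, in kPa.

q ≈ 214 kPa

S_e = q·B·(1−ν²)/E_s · I_f  ⇒  q = S_e·E_s / (B·(1−ν²)·I_f).
q = 0.016 × 23600 / (1.9 × 0.8844 × 1.05) = 214 kPa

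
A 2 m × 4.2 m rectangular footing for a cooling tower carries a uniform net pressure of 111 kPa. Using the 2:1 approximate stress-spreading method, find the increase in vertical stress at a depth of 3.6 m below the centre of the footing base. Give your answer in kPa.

Δσ_z ≈ 21.3 kPa

By the 2:1 method the load spreads at 1 horizontal : 2 vertical, so at depth z the loaded area has grown by z in each plan dimension:
Δσ = qBL/((B+z)(L+z)) = 111×2×4.2/((2+3.6)(4.2+3.6)) = 21.346 kPa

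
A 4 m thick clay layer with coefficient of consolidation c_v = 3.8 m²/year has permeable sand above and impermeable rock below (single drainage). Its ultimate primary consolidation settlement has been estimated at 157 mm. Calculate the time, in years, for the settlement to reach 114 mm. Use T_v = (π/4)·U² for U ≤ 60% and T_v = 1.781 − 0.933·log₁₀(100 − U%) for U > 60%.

Drainage path length: H_d = H = 4 m (single drainage).
U = S(t)/S_ult = 114/157 = 0.7261.
U > 60%: T_v = 1.781 − 0.933·log₁₀(100 − 72.611) = 0.43975.
t = T_v·H_d²/c_v = 0.43975×4²/3.8 = 1.852 years.

t ≈ 1.85 years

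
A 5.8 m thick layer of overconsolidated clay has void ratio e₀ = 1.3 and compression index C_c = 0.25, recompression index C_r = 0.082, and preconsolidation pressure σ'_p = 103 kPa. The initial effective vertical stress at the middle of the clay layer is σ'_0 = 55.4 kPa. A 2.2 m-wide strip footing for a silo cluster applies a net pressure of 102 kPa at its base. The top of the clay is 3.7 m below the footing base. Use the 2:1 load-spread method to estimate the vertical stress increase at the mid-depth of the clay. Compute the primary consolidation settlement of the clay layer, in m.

S_c ≈ 0.034 m

Mid-depth of clay below the footing base: z = 3.7 + 5.8/2 = 6.6 m.
Stress increase at mid-clay by the 2:1 spreading method:
Δσ = qB/(B+z) = 102×2.2/(2.2+6.6) = 25.5 kPa
Final effective stress: σ'_f = 55.4 + 25.5 = 80.9 kPa.
σ'_f = 80.9 ≤ σ'_p = 103 kPa, so the clay remains overconsolidated and only the recompression index applies:
S_c = C_r·H/(1+e₀)·log₁₀(σ'_f/σ'_0) = 0.082×5.8/2.3×log₁₀(80.9/55.4)
    = 0.20678 × 0.16444 = 0.034 m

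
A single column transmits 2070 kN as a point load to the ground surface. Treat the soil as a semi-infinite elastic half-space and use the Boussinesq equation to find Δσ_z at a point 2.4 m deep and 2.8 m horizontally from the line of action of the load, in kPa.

Δσ_z ≈ 20 kPa

Boussinesq vertical stress below a point load on an elastic half-space:
Δσ_z = 3P/(2πz²) · [1 + (r/z)²]^(−5/2)
r/z = 2.8/2.4 = 1.1667; [1+(r/z)²]^(−5/2) = 0.11674.
Δσ_z = 3×2070/(2π×2.4²) × 0.11674 = 171.59 × 0.11674 = 20.03 kPa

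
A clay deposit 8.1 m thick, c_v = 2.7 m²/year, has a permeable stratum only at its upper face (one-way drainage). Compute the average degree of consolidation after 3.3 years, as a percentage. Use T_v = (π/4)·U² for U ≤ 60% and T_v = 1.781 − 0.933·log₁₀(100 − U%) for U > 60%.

Drainage path length: H_d = H = 8.1 m (single drainage).
T_v = c_v·t/H_d² = 2.7×3.3/8.1² = 0.1358.
T_v = 0.1358 corresponds to the U ≤ 60% branch:
U = √(4T_v/π) = 0.4158

U ≈ 41.6 %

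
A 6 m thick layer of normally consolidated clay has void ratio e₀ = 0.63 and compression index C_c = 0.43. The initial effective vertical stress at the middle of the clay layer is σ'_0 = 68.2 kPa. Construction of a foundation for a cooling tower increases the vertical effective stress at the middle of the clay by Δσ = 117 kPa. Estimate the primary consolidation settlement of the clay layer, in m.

S_c ≈ 0.687 m

Final effective stress: σ'_f = σ'_0 + Δσ = 68.2 + 117 = 185.2 kPa.
Normally consolidated clay, so the full stress increment lies on the virgin compression line:
S_c = C_c·H/(1+e₀)·log₁₀(σ'_f/σ'_0) = 0.43×6/(1+0.63)×log₁₀(185.2/68.2)
    = 1.5828 × 0.43386 = 0.6867 m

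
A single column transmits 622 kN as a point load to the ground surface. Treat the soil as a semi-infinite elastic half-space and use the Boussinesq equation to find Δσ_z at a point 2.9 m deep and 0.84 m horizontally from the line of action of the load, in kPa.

Δσ_z ≈ 28.9 kPa

Boussinesq vertical stress below a point load on an elastic half-space:
Δσ_z = 3P/(2πz²) · [1 + (r/z)²]^(−5/2)
r/z = 0.84/2.9 = 0.28966; [1+(r/z)²]^(−5/2) = 0.81757.
Δσ_z = 3×622/(2π×2.9²) × 0.81757 = 35.313 × 0.81757 = 28.87 kPa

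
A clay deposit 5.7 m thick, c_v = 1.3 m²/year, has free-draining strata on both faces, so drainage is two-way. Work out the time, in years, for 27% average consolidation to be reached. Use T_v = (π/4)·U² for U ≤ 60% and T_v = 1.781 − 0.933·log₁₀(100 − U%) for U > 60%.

t ≈ 0.358 years

Drainage path length: H_d = H/2 = 2.85 m (double drainage).
U ≤ 60%: T_v = (π/4)·U² = (π/4)×0.27² = 0.057256.
t = T_v·H_d²/c_v = 0.057256×2.85²/1.3 = 0.3577 years.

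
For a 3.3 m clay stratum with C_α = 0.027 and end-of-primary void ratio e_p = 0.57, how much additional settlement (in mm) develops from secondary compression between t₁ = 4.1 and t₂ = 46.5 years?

Secondary compression: S_s = C_α·H/(1+e_p)·log₁₀(t₂/t₁)
S_s = 0.027×3.3/(1+0.57)×log₁₀(46.5/4.1)
    = 0.05675 × 1.055 = 0.05985 m

S_s ≈ 59.9 mm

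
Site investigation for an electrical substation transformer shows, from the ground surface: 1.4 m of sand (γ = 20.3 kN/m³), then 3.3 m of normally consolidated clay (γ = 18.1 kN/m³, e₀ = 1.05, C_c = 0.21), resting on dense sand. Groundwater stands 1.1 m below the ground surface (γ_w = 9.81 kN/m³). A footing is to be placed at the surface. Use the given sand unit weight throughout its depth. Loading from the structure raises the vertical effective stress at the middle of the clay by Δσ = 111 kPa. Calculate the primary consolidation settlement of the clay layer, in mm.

Mid-depth of clay below the ground surface: z = 1.4 + 3.3/2 = 3.05 m.
Total vertical stress at mid-clay: σ_v = 20.3×1.4 + 18.1×1.65 = 58.285 kPa.
Pore pressure: u = 9.81×(3.05 − 1.1) = 19.13 kPa.
Initial effective stress: σ'_0 = σ_v − u = 58.285 − 19.13 = 39.155 kPa.
Final effective stress: σ'_f = σ'_0 + Δσ = 39.155 + 111 = 150.16 kPa.
Normally consolidated clay, so the full stress increment lies on the virgin compression line:
S_c = C_c·H/(1+e₀)·log₁₀(σ'_f/σ'_0) = 0.21×3.3/(1+1.05)×log₁₀(150.16/39.155)
    = 0.33805 × 0.58377 = 0.1973 m

S_c ≈ 197 mm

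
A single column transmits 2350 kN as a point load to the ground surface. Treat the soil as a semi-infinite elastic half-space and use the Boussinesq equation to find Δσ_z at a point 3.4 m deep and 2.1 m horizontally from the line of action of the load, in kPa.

Boussinesq vertical stress below a point load on an elastic half-space:
Δσ_z = 3P/(2πz²) · [1 + (r/z)²]^(−5/2)
r/z = 2.1/3.4 = 0.61765; [1+(r/z)²]^(−5/2) = 0.44579.
Δσ_z = 3×2350/(2π×3.4²) × 0.44579 = 97.062 × 0.44579 = 43.27 kPa

Δσ_z ≈ 43.3 kPa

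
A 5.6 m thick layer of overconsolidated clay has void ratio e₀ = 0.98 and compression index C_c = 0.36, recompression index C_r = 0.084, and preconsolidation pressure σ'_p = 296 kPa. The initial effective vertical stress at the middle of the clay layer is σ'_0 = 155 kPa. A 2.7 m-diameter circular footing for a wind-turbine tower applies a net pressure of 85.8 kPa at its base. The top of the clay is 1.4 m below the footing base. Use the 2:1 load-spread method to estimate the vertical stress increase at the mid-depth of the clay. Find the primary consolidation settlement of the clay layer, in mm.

S_c ≈ 8.4 mm

Mid-depth of clay below the footing base: z = 1.4 + 5.6/2 = 4.2 m.
Stress increase at mid-clay by the 2:1 spreading method:
Δσ ≈ qD²/(D+z)² = 85.8×2.7²/(2.7+4.2)² = 13.138 kPa
Final effective stress: σ'_f = 155 + 13.138 = 168.14 kPa.
σ'_f = 168.14 ≤ σ'_p = 296 kPa, so the clay remains overconsolidated and only the recompression index applies:
S_c = C_r·H/(1+e₀)·log₁₀(σ'_f/σ'_0) = 0.084×5.6/1.98×log₁₀(168.14/155)
    = 0.23758 × 0.035339 = 0.008396 m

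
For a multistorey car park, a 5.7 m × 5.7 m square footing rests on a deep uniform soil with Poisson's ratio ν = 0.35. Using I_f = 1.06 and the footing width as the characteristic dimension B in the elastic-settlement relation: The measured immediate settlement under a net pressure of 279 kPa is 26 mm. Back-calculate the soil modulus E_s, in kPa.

S_e = q·B·(1−ν²)/E_s · I_f  ⇒  E_s = q·B·(1−ν²)·I_f / S_e.
E_s = 279 × 5.7 × 0.8775 × 1.06 / 0.026 = 56890 kPa

E_s ≈ 56900 kPa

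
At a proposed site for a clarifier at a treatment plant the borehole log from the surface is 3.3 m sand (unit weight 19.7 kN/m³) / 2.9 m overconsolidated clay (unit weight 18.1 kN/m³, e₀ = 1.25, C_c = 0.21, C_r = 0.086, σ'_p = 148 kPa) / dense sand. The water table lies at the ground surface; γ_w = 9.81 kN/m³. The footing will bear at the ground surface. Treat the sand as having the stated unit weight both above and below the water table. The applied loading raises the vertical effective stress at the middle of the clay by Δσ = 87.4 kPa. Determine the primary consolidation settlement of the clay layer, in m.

S_c ≈ 0.0522 m

Mid-depth of clay below the ground surface: z = 3.3 + 2.9/2 = 4.75 m.
Total vertical stress at mid-clay: σ_v = 19.7×3.3 + 18.1×1.45 = 91.255 kPa.
Pore pressure: u = 9.81×(4.75 − 0) = 46.598 kPa.
Initial effective stress: σ'_0 = σ_v − u = 91.255 − 46.598 = 44.657 kPa.
Final effective stress: σ'_f = 44.657 + 87.4 = 132.06 kPa.
σ'_f = 132.06 ≤ σ'_p = 148 kPa, so the clay remains overconsolidated and only the recompression index applies:
S_c = C_r·H/(1+e₀)·log₁₀(σ'_f/σ'_0) = 0.086×2.9/2.25×log₁₀(132.06/44.657)
    = 0.11085 × 0.47088 = 0.05219 m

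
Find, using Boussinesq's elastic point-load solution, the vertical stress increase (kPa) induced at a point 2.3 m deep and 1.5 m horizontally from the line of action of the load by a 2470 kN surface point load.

Δσ_z ≈ 91.9 kPa

Boussinesq vertical stress below a point load on an elastic half-space:
Δσ_z = 3P/(2πz²) · [1 + (r/z)²]^(−5/2)
r/z = 1.5/2.3 = 0.65217; [1+(r/z)²]^(−5/2) = 0.4123.
Δσ_z = 3×2470/(2π×2.3²) × 0.4123 = 222.94 × 0.4123 = 91.92 kPa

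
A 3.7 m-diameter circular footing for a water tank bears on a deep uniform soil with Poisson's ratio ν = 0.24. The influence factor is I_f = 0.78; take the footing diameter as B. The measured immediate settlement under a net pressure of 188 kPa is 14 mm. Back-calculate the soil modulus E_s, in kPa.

E_s ≈ 36500 kPa

S_e = q·B·(1−ν²)/E_s · I_f  ⇒  E_s = q·B·(1−ν²)·I_f / S_e.
E_s = 188 × 3.7 × 0.9424 × 0.78 / 0.014 = 36520 kPa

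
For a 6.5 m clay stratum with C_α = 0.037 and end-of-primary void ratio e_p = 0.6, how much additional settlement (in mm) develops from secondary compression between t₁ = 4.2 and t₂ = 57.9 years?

Secondary compression: S_s = C_α·H/(1+e_p)·log₁₀(t₂/t₁)
S_s = 0.037×6.5/(1+0.6)×log₁₀(57.9/4.2)
    = 0.1503 × 1.139 = 0.1713 m

S_s ≈ 171 mm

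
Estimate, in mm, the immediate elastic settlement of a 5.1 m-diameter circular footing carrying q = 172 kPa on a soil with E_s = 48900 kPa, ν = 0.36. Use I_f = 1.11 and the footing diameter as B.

Immediate (elastic) settlement: S_e = q·B·(1−ν²)/E_s · I_f.
S_e = 172 × 5.1 × (1 − 0.36²) / 48900 × 1.11
    = 172 × 5.1 × 0.8704 / 48900 × 1.11
    = 0.01733 m = 17.33 mm

S_e ≈ 17.3 mm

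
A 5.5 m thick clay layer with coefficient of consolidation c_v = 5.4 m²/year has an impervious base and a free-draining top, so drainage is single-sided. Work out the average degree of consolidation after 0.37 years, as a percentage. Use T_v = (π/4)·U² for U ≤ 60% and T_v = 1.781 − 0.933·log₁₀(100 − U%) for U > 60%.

U ≈ 29 %

Drainage path length: H_d = H = 5.5 m (single drainage).
T_v = c_v·t/H_d² = 5.4×0.37/5.5² = 0.06605.
T_v = 0.06605 corresponds to the U ≤ 60% branch:
U = √(4T_v/π) = 0.29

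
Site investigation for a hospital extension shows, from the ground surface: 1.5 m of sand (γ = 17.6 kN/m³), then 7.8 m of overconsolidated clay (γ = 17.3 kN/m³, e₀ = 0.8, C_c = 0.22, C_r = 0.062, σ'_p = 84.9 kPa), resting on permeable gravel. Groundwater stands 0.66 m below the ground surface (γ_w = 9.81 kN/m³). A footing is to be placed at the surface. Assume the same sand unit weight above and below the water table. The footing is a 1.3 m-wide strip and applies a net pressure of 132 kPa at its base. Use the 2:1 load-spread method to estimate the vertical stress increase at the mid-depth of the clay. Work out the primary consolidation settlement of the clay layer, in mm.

Mid-depth of clay below the ground surface: z = 1.5 + 7.8/2 = 5.4 m.
Total vertical stress at mid-clay: σ_v = 17.6×1.5 + 17.3×3.9 = 93.87 kPa.
Pore pressure: u = 9.81×(5.4 − 0.66) = 46.499 kPa.
Initial effective stress: σ'_0 = σ_v − u = 93.87 − 46.499 = 47.371 kPa.
Stress increase at mid-clay by the 2:1 spreading method:
Δσ = qB/(B+z) = 132×1.3/(1.3+5.4) = 25.612 kPa
Final effective stress: σ'_f = 47.371 + 25.612 = 72.983 kPa.
σ'_f = 72.983 ≤ σ'_p = 84.9 kPa, so the clay remains overconsolidated and only the recompression index applies:
S_c = C_r·H/(1+e₀)·log₁₀(σ'_f/σ'_0) = 0.062×7.8/1.8×log₁₀(72.983/47.371)
    = 0.26866 × 0.18771 = 0.05043 m

S_c ≈ 50.4 mm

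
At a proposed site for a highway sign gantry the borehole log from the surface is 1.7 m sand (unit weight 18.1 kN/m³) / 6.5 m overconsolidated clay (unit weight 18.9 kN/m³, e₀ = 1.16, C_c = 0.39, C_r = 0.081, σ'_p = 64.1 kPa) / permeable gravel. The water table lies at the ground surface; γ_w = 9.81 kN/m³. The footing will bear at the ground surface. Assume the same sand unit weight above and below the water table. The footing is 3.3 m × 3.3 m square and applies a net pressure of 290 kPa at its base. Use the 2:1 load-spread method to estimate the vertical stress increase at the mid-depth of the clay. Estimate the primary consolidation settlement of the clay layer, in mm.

S_c ≈ 214 mm

Mid-depth of clay below the ground surface: z = 1.7 + 6.5/2 = 4.95 m.
Total vertical stress at mid-clay: σ_v = 18.1×1.7 + 18.9×3.25 = 92.195 kPa.
Pore pressure: u = 9.81×(4.95 − 0) = 48.56 kPa.
Initial effective stress: σ'_0 = σ_v − u = 92.195 − 48.56 = 43.635 kPa.
Stress increase at mid-clay by the 2:1 spreading method:
Δσ = qBL/((B+z)(L+z)) = 290×3.3×3.3/((3.3+4.95)(3.3+4.95)) = 46.4 kPa
Final effective stress: σ'_f = 43.635 + 46.4 = 90.035 kPa.
σ'_f = 90.035 > σ'_p = 64.1 kPa, so the stress path crosses the preconsolidation pressure — recompression up to σ'_p, then virgin compression beyond:
S_c = H/(1+e₀)·[C_r·log₁₀(σ'_p/σ'_0) + C_c·log₁₀(σ'_f/σ'_p)]
    = 6.5/2.16 × [0.081×log₁₀(64.1/43.635) + 0.39×log₁₀(90.035/64.1)]
    = 3.0093 × [0.013529 + 0.057546] = 0.2139 m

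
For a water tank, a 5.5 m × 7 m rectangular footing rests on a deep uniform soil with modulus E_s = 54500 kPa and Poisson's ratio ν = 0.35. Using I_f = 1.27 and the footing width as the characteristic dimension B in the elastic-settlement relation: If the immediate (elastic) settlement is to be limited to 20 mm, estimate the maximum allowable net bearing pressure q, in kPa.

S_e = q·B·(1−ν²)/E_s · I_f  ⇒  q = S_e·E_s / (B·(1−ν²)·I_f).
q = 0.02 × 54500 / (5.5 × 0.8775 × 1.27) = 177.8 kPa

q ≈ 178 kPa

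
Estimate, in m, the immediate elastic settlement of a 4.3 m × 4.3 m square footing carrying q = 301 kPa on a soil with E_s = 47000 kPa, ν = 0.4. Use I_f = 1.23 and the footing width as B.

Immediate (elastic) settlement: S_e = q·B·(1−ν²)/E_s · I_f.
S_e = 301 × 4.3 × (1 − 0.4²) / 47000 × 1.23
    = 301 × 4.3 × 0.84 / 47000 × 1.23
    = 0.02845 m

S_e ≈ 0.0285 m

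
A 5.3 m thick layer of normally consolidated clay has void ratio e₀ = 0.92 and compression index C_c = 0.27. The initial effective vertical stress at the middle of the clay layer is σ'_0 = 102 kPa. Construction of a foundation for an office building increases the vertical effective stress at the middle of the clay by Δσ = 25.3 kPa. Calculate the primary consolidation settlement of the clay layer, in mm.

Final effective stress: σ'_f = σ'_0 + Δσ = 102 + 25.3 = 127.3 kPa.
Normally consolidated clay, so the full stress increment lies on the virgin compression line:
S_c = C_c·H/(1+e₀)·log₁₀(σ'_f/σ'_0) = 0.27×5.3/(1+0.92)×log₁₀(127.3/102)
    = 0.74531 × 0.096228 = 0.07172 m

S_c ≈ 71.7 mm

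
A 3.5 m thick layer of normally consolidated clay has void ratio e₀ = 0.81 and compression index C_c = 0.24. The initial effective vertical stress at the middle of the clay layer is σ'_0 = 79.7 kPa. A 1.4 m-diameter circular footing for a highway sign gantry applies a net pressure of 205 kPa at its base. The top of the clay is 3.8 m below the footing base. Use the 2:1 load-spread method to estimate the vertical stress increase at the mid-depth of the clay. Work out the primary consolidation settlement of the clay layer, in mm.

S_c ≈ 20 mm

Mid-depth of clay below the footing base: z = 3.8 + 3.5/2 = 5.55 m.
Stress increase at mid-clay by the 2:1 spreading method:
Δσ ≈ qD²/(D+z)² = 205×1.4²/(1.4+5.55)² = 8.3184 kPa
Final effective stress: σ'_f = σ'_0 + Δσ = 79.7 + 8.3184 = 88.018 kPa.
Normally consolidated clay, so the full stress increment lies on the virgin compression line:
S_c = C_c·H/(1+e₀)·log₁₀(σ'_f/σ'_0) = 0.24×3.5/(1+0.81)×log₁₀(88.018/79.7)
    = 0.46409 × 0.043113 = 0.02001 m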